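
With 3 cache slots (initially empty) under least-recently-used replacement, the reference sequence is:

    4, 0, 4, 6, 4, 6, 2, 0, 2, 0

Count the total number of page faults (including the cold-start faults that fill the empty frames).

4 -> miss, frames {4}
0 -> miss, frames {4,0}
4 -> hit
6 -> miss, frames {0,4,6}
4 -> hit
6 -> hit
2 -> miss, evict 0, frames {4,6,2}
0 -> miss, evict 4, frames {6,2,0}
2 -> hit
0 -> hit
Page faults: 5.

5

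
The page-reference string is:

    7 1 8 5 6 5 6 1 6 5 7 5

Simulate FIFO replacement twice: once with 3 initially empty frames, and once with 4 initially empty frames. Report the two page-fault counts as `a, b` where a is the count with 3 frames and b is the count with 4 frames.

8, 6

3 frames: F F F F F . . F . . F F → 8 faults.
4 frames: F F F F F . . . . . F . → 6 faults.
6 < 8: adding a frame reduced faults, as is typical.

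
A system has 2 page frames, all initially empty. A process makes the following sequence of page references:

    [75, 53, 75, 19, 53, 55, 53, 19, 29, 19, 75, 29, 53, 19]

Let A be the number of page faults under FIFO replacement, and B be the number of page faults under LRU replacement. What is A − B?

-1

Under FIFO: F F . F . F F F F . F . F F → 10 faults.
Under LRU: F F . F F F . F F . F F F F → 11 faults.
A − B = 10 − 11 = -1.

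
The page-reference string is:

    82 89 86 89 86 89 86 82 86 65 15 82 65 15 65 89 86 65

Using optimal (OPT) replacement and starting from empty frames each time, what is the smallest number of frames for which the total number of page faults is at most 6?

4

f=1: 18 faults
f=2: 9 faults
f=3: 7 faults
f=4: 6 faults
f=5: 5 faults
Smallest f with faults ≤ 6 is 4.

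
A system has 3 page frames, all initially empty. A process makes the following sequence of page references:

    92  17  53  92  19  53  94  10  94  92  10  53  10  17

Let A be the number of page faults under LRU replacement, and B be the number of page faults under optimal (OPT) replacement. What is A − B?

1

Under LRU: F F F . F . F F . F . F . F → 9 faults.
Under OPT: F F F . F . F F . . . F . F → 8 faults.
A − B = 9 − 8 = 1.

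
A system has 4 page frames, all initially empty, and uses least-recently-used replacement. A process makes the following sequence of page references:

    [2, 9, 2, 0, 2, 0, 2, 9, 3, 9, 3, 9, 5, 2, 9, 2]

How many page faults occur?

5

2: fault, frames {2}
9: fault, frames {2,9}
2: hit
0: fault, frames {9,2,0}
2: hit
0: hit
2: hit
9: hit
3: fault, frames {0,2,9,3}
9: hit
3: hit
9: hit
5: fault, evict 0, frames {2,3,9,5}
2: hit
9: hit
2: hit
Page faults: 5.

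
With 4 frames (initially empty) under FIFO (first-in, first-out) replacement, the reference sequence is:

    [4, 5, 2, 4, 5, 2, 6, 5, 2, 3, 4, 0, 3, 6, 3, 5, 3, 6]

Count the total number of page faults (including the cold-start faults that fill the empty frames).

4 -> fault, frames {4}
5 -> fault, frames {4,5}
2 -> fault, frames {4,5,2}
4 -> hit
5 -> hit
2 -> hit
6 -> fault, frames {4,5,2,6}
5 -> hit
2 -> hit
3 -> fault, evict 4, frames {5,2,6,3}
4 -> fault, evict 5, frames {2,6,3,4}
0 -> fault, evict 2, frames {6,3,4,0}
3 -> hit
6 -> hit
3 -> hit
5 -> fault, evict 6, frames {3,4,0,5}
3 -> hit
6 -> fault, evict 3, frames {4,0,5,6}
Page faults: 9.

9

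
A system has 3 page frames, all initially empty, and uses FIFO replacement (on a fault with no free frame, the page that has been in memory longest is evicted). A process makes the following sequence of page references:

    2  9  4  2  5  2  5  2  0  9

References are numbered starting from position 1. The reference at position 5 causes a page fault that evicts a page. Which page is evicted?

pos 1: 2 -> miss, frames {2}
pos 2: 9 -> miss, frames {2,9}
pos 3: 4 -> miss, frames {2,9,4}
pos 4: 2 -> hit
pos 5: 5 -> miss, evict 2, frames {9,4,5}
At position 5, page 2 is evicted.

2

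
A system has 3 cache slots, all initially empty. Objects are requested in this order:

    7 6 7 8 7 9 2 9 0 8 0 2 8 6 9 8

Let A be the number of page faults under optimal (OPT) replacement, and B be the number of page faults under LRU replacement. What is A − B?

-2

Under OPT: F F . F . F F . F . . . . F F . → 8 faults.
Under LRU: F F . F . F F . F F . F . F F . → 10 faults.
A − B = 8 − 10 = -2.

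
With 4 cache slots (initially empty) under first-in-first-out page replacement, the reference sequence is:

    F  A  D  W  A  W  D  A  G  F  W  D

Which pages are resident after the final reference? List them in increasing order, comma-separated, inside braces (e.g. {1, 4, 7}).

{D, F, G, W}

F: miss, frames {F}
A: miss, frames {F,A}
D: miss, frames {F,A,D}
W: miss, frames {F,A,D,W}
A: hit
W: hit
D: hit
A: hit
G: miss, evict F, frames {A,D,W,G}
F: miss, evict A, frames {D,W,G,F}
W: hit
D: hit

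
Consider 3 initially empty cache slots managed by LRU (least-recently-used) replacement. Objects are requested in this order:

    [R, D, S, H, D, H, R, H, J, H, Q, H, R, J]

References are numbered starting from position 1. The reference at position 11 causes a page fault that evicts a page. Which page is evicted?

R

pos 1: R → miss, frames {R}
pos 2: D → miss, frames {R,D}
pos 3: S → miss, frames {R,D,S}
pos 4: H → miss, evict R, frames {D,S,H}
pos 5: D → hit
pos 6: H → hit
pos 7: R → miss, evict S, frames {D,H,R}
pos 8: H → hit
pos 9: J → miss, evict D, frames {R,H,J}
pos 10: H → hit
pos 11: Q → miss, evict R, frames {J,H,Q}
At position 11, page R is evicted.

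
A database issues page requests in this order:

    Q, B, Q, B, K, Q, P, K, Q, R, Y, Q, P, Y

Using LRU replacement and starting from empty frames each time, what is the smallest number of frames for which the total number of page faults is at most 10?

f=1: 14 faults
f=2: 12 faults
f=3: 7 faults
f=4: 7 faults
f=5: 6 faults
f=6: 6 faults
Smallest f with faults ≤ 10 is 3.

3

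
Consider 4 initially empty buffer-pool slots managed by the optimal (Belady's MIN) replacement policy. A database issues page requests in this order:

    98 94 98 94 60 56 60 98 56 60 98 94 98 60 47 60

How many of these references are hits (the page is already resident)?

11

98 → miss, frames {98}
94 → miss, frames {98,94}
98 → hit
94 → hit
60 → miss, frames {98,94,60}
56 → miss, frames {98,94,60,56}
60 → hit
98 → hit
56 → hit
60 → hit
98 → hit
94 → hit
98 → hit
60 → hit
47 → miss, evict 56, frames {98,94,60,47}
60 → hit
Hits: 11.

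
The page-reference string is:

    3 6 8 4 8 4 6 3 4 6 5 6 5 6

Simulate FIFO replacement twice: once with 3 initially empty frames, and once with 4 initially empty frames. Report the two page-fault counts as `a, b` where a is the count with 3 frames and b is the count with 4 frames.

3 frames: F F F F . . . F . F F . . . → 7 faults.
4 frames: F F F F . . . . . . F . . . → 5 faults.
5 < 7: adding a frame reduced faults, as is typical.

7, 5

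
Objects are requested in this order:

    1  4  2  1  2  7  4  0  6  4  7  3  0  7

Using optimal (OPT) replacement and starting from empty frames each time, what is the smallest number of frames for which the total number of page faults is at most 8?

f=1: 14 faults
f=2: 10 faults
f=3: 8 faults
f=4: 7 faults
f=5: 7 faults
f=6: 7 faults
f=7: 7 faults
Smallest f with faults ≤ 8 is 3.

3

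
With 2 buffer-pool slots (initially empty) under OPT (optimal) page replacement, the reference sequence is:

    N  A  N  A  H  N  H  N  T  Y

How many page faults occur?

N -> miss, frames {N}
A -> miss, frames {N,A}
N -> hit
A -> hit
H -> miss, evict A, frames {N,H}
N -> hit
H -> hit
N -> hit
T -> miss, evict H, frames {N,T}
Y -> miss, evict T, frames {N,Y}
Page faults: 5.

5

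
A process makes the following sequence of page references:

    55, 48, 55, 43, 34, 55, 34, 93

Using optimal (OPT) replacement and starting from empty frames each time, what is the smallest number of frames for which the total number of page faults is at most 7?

f=1: 8 faults
f=2: 5 faults
f=3: 5 faults
f=4: 5 faults
f=5: 5 faults
Smallest f with faults ≤ 7 is 2.

2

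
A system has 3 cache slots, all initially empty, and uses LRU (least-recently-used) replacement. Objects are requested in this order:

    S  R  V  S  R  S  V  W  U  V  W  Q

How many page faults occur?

S: fault, frames (S)
R: fault, frames (S R)
V: fault, frames (S R V)
S: hit
R: hit
S: hit
V: hit
W: fault, evict R, frames (S V W)
U: fault, evict S, frames (V W U)
V: hit
W: hit
Q: fault, evict U, frames (V W Q)
Page faults: 6.

6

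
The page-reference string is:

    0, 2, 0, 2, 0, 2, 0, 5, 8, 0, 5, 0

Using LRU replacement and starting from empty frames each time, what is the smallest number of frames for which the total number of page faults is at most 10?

2

f=1: 12 faults
f=2: 6 faults
f=3: 4 faults
f=4: 4 faults
Smallest f with faults ≤ 10 is 2.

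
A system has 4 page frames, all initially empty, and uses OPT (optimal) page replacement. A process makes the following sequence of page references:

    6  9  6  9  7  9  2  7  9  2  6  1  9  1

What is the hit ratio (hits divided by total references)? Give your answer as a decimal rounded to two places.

0.64

6: fault, frames {6}
9: fault, frames {6,9}
6: hit
9: hit
7: fault, frames {6,9,7}
9: hit
2: fault, frames {6,9,7,2}
7: hit
9: hit
2: hit
6: hit
1: fault, evict 2, frames {6,9,7,1}
9: hit
1: hit
Hits: 9 of 14 references → 9/14 = 0.6429.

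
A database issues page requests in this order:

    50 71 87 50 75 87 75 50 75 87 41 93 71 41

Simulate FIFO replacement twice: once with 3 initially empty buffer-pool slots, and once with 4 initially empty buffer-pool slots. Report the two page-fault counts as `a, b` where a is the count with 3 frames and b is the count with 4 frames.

8, 7

3 frames: F F F . F . . F . . F F F . → 8 faults.
4 frames: F F F . F . . . . . F F F . → 7 faults.
7 < 8: adding a frame reduced faults, as is typical.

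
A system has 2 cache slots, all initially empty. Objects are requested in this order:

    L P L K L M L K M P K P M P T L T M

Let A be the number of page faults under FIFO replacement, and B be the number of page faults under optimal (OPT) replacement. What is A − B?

1

Under FIFO: F F . F F F . F . F . . F . F F . F → 11 faults.
Under OPT: F F . F . F . F . F . . F . F F . F → 10 faults.
A − B = 11 − 10 = 1.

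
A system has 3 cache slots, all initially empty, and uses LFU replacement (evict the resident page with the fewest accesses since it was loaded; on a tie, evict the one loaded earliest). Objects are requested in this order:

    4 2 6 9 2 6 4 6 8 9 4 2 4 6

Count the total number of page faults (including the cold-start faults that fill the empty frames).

4: fault, frames {4}
2: fault, frames {4,2}
6: fault, frames {4,2,6}
9: fault, evict 4, frames {2,6,9}
2: hit
6: hit
4: fault, evict 9, frames {2,6,4}
6: hit
8: fault, evict 4, frames {2,6,8}
9: fault, evict 8, frames {2,6,9}
4: fault, evict 9, frames {2,6,4}
2: hit
4: hit
6: hit
Page faults: 8.

8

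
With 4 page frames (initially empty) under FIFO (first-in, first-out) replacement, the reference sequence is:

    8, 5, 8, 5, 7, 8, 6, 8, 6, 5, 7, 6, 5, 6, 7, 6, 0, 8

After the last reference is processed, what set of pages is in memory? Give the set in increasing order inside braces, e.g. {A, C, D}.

8 -> miss, frames [8]
5 -> miss, frames [8, 5]
8 -> hit
5 -> hit
7 -> miss, frames [8, 5, 7]
8 -> hit
6 -> miss, frames [8, 5, 7, 6]
8 -> hit
6 -> hit
5 -> hit
7 -> hit
6 -> hit
5 -> hit
6 -> hit
7 -> hit
6 -> hit
0 -> miss, evict 8, frames [5, 7, 6, 0]
8 -> miss, evict 5, frames [7, 6, 0, 8]

{0, 6, 7, 8}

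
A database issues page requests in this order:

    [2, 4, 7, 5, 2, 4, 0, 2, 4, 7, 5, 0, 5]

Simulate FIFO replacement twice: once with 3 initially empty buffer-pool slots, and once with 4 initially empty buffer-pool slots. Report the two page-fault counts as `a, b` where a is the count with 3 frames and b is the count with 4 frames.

9, 10

3 frames: F F F F F F F . . F F . . → 9 faults.
4 frames: F F F F . . F F F F F F . → 10 faults.
10 > 9: adding a frame increased faults — Belady's anomaly.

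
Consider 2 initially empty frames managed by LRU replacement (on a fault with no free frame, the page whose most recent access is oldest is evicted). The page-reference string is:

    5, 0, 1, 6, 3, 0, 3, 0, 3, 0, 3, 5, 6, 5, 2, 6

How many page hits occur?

5 → fault, frames [5]
0 → fault, frames [5, 0]
1 → fault, evict 5, frames [0, 1]
6 → fault, evict 0, frames [1, 6]
3 → fault, evict 1, frames [6, 3]
0 → fault, evict 6, frames [3, 0]
3 → hit
0 → hit
3 → hit
0 → hit
3 → hit
5 → fault, evict 0, frames [3, 5]
6 → fault, evict 3, frames [5, 6]
5 → hit
2 → fault, evict 6, frames [5, 2]
6 → fault, evict 5, frames [2, 6]
Hits: 6.

6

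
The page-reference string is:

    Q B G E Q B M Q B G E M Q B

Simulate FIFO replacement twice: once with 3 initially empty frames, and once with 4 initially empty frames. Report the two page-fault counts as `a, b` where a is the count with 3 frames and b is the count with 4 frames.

11, 12

3 frames: F F F F F F F . . F F . F F → 11 faults.
4 frames: F F F F . . F F F F F F F F → 12 faults.
12 > 11: adding a frame increased faults — Belady's anomaly.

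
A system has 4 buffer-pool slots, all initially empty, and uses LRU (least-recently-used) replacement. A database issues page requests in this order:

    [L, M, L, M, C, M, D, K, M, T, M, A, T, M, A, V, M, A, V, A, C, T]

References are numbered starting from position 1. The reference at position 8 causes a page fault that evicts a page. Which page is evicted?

L

pos 1: L → miss, frames [L]
pos 2: M → miss, frames [L, M]
pos 3: L → hit
pos 4: M → hit
pos 5: C → miss, frames [L, M, C]
pos 6: M → hit
pos 7: D → miss, frames [L, C, M, D]
pos 8: K → miss, evict L, frames [C, M, D, K]
At position 8, page L is evicted.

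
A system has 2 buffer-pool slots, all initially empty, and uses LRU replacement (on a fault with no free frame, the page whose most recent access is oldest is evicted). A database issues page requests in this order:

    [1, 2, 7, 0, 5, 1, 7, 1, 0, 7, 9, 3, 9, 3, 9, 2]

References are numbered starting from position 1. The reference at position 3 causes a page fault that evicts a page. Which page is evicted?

pos 1: 1 → miss, frames [1]
pos 2: 2 → miss, frames [1, 2]
pos 3: 7 → miss, evict 1, frames [2, 7]
At position 3, page 1 is evicted.

1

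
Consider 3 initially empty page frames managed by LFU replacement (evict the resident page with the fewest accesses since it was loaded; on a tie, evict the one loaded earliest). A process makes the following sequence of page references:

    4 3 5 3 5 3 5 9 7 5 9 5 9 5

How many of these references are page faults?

6

4 → miss, frames [4]
3 → miss, frames [4, 3]
5 → miss, frames [4, 3, 5]
3 → hit
5 → hit
3 → hit
5 → hit
9 → miss, evict 4, frames [3, 5, 9]
7 → miss, evict 9, frames [3, 5, 7]
5 → hit
9 → miss, evict 7, frames [3, 5, 9]
5 → hit
9 → hit
5 → hit
Page faults: 6.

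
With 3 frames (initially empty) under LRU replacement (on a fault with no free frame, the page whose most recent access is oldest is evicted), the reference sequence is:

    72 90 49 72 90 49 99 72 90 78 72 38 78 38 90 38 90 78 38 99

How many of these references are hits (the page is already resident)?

10

72 -> fault, frames {72}
90 -> fault, frames {72,90}
49 -> fault, frames {72,90,49}
72 -> hit
90 -> hit
49 -> hit
99 -> fault, evict 72, frames {90,49,99}
72 -> fault, evict 90, frames {49,99,72}
90 -> fault, evict 49, frames {99,72,90}
78 -> fault, evict 99, frames {72,90,78}
72 -> hit
38 -> fault, evict 90, frames {78,72,38}
78 -> hit
38 -> hit
90 -> fault, evict 72, frames {78,38,90}
38 -> hit
90 -> hit
78 -> hit
38 -> hit
99 -> fault, evict 90, frames {78,38,99}
Hits: 10.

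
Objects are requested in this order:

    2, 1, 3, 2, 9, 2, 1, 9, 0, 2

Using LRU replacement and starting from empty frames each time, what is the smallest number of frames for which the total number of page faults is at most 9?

f=1: 10 faults
f=2: 9 faults
f=3: 7 faults
f=4: 5 faults
f=5: 5 faults
Smallest f with faults ≤ 9 is 2.

2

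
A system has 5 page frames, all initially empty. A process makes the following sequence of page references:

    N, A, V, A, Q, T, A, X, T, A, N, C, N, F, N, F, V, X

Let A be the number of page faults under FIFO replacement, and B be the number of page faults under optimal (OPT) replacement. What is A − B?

Under FIFO: F F F . F F . F . . F F . F . . F . → 10 faults.
Under OPT: F F F . F F . F . . . F . F . . . . → 8 faults.
A − B = 10 − 8 = 2.

2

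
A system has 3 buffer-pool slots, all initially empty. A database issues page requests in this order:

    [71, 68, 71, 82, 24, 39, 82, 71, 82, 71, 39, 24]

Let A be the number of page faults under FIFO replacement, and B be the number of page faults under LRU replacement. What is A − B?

Under FIFO: F F . F F F . F F . . F → 8 faults.
Under LRU: F F . F F F . F . . . F → 7 faults.
A − B = 8 − 7 = 1.

1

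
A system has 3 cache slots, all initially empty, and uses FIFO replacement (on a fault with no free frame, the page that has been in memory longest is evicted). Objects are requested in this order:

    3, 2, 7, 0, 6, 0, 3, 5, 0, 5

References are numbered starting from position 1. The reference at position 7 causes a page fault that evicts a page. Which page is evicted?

pos 1: 3: fault, frames [3]
pos 2: 2: fault, frames [3, 2]
pos 3: 7: fault, frames [3, 2, 7]
pos 4: 0: fault, evict 3, frames [2, 7, 0]
pos 5: 6: fault, evict 2, frames [7, 0, 6]
pos 6: 0: hit
pos 7: 3: fault, evict 7, frames [0, 6, 3]
At position 7, page 7 is evicted.

7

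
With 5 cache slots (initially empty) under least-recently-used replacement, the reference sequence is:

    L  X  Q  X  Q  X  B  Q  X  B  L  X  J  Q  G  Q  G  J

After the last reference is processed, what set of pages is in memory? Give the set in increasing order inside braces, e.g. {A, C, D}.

{G, J, L, Q, X}

L → miss, frames [L]
X → miss, frames [L, X]
Q → miss, frames [L, X, Q]
X → hit
Q → hit
X → hit
B → miss, frames [L, Q, X, B]
Q → hit
X → hit
B → hit
L → hit
X → hit
J → miss, frames [Q, B, L, X, J]
Q → hit
G → miss, evict B, frames [L, X, J, Q, G]
Q → hit
G → hit
J → hit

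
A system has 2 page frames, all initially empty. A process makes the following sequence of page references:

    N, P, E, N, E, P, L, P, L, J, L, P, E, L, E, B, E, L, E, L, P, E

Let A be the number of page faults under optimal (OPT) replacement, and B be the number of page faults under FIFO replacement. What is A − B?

Under OPT: F F F . . F F . . F . F F . . F . F . . F . → 11 faults.
Under FIFO: F F F F . F F . . F . F F F . F F F . . F F → 15 faults.
A − B = 11 − 15 = -4.

-4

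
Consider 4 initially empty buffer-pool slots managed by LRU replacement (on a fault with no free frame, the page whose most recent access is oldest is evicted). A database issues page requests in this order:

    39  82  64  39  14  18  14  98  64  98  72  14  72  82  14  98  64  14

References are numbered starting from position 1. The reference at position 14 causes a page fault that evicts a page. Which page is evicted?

64

pos 1: 39 → miss, frames [39]
pos 2: 82 → miss, frames [39, 82]
pos 3: 64 → miss, frames [39, 82, 64]
pos 4: 39 → hit
pos 5: 14 → miss, frames [82, 64, 39, 14]
pos 6: 18 → miss, evict 82, frames [64, 39, 14, 18]
pos 7: 14 → hit
pos 8: 98 → miss, evict 64, frames [39, 18, 14, 98]
pos 9: 64 → miss, evict 39, frames [18, 14, 98, 64]
pos 10: 98 → hit
pos 11: 72 → miss, evict 18, frames [14, 64, 98, 72]
pos 12: 14 → hit
pos 13: 72 → hit
pos 14: 82 → miss, evict 64, frames [98, 14, 72, 82]
At position 14, page 64 is evicted.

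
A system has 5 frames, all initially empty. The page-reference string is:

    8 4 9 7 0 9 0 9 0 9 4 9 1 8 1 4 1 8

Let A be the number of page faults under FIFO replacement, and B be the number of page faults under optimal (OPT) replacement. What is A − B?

2

Under FIFO: F F F F F . . . . . . . F F . F . . → 8 faults.
Under OPT: F F F F F . . . . . . . F . . . . . → 6 faults.
A − B = 8 − 6 = 2.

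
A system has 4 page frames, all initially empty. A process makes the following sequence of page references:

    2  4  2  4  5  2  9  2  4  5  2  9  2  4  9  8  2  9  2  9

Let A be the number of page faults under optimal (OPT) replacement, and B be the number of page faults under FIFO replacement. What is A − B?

Under OPT: F F . . F . F . . . . . . . . F . . . . → 5 faults.
Under FIFO: F F . . F . F . . . . . . . . F F . . . → 6 faults.
A − B = 5 − 6 = -1.

-1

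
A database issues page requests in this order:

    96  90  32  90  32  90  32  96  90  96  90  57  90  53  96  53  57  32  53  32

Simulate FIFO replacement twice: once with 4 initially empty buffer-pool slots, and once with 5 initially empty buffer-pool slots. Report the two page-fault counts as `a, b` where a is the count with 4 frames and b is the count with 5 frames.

6, 5

4 frames: F F F . . . . . . . . F . F F . . . . . → 6 faults.
5 frames: F F F . . . . . . . . F . F . . . . . . → 5 faults.
5 < 6: adding a frame reduced faults, as is typical.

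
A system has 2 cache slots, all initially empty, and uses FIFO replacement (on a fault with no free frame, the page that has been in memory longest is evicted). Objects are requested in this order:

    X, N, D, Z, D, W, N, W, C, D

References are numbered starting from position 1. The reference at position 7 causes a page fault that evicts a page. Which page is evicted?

pos 1: X → fault, frames (X)
pos 2: N → fault, frames (X N)
pos 3: D → fault, evict X, frames (N D)
pos 4: Z → fault, evict N, frames (D Z)
pos 5: D → hit
pos 6: W → fault, evict D, frames (Z W)
pos 7: N → fault, evict Z, frames (W N)
At position 7, page Z is evicted.

Z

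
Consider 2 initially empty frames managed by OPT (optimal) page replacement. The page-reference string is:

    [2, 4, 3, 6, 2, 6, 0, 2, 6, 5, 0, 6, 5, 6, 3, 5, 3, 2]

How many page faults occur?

10

2 -> fault, frames {2}
4 -> fault, frames {2,4}
3 -> fault, evict 4, frames {2,3}
6 -> fault, evict 3, frames {2,6}
2 -> hit
6 -> hit
0 -> fault, evict 6, frames {2,0}
2 -> hit
6 -> fault, evict 2, frames {0,6}
5 -> fault, evict 6, frames {0,5}
0 -> hit
6 -> fault, evict 0, frames {5,6}
5 -> hit
6 -> hit
3 -> fault, evict 6, frames {5,3}
5 -> hit
3 -> hit
2 -> fault, evict 3, frames {5,2}
Page faults: 10.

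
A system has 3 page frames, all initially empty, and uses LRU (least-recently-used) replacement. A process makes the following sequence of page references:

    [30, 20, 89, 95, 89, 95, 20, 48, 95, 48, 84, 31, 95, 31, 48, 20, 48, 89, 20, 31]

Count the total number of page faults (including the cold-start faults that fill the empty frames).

30 -> miss, frames (30)
20 -> miss, frames (30 20)
89 -> miss, frames (30 20 89)
95 -> miss, evict 30, frames (20 89 95)
89 -> hit
95 -> hit
20 -> hit
48 -> miss, evict 89, frames (95 20 48)
95 -> hit
48 -> hit
84 -> miss, evict 20, frames (95 48 84)
31 -> miss, evict 95, frames (48 84 31)
95 -> miss, evict 48, frames (84 31 95)
31 -> hit
48 -> miss, evict 84, frames (95 31 48)
20 -> miss, evict 95, frames (31 48 20)
48 -> hit
89 -> miss, evict 31, frames (20 48 89)
20 -> hit
31 -> miss, evict 48, frames (89 20 31)
Page faults: 12.

12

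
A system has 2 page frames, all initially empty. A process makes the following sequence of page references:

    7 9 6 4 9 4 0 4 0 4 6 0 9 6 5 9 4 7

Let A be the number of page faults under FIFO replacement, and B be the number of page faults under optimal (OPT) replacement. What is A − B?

5

Under FIFO: F F F F F . F F . . F F F F F F F F → 15 faults.
Under OPT: F F F F . . F . . . F . F . F . F F → 10 faults.
A − B = 15 − 10 = 5.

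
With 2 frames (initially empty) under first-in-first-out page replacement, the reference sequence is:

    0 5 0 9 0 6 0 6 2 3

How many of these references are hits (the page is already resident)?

3

0: fault, frames [0]
5: fault, frames [0, 5]
0: hit
9: fault, evict 0, frames [5, 9]
0: fault, evict 5, frames [9, 0]
6: fault, evict 9, frames [0, 6]
0: hit
6: hit
2: fault, evict 0, frames [6, 2]
3: fault, evict 6, frames [2, 3]
Hits: 3.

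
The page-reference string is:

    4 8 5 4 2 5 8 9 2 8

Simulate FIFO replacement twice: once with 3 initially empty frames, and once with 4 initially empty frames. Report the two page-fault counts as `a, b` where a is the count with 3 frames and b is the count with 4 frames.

3 frames: F F F . F . . F . F → 6 faults.
4 frames: F F F . F . . F . . → 5 faults.
5 < 6: adding a frame reduced faults, as is typical.

6, 5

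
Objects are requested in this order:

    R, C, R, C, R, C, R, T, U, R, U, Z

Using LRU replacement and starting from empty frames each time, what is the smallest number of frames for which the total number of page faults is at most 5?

f=1: 12 faults
f=2: 6 faults
f=3: 5 faults
f=4: 5 faults
f=5: 5 faults
Smallest f with faults ≤ 5 is 3.

3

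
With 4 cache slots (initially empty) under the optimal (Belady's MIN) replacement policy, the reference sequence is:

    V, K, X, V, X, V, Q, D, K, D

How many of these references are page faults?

5

V → fault, frames [V]
K → fault, frames [V, K]
X → fault, frames [V, K, X]
V → hit
X → hit
V → hit
Q → fault, frames [V, K, X, Q]
D → fault, evict Q, frames [V, K, X, D]
K → hit
D → hit
Page faults: 5.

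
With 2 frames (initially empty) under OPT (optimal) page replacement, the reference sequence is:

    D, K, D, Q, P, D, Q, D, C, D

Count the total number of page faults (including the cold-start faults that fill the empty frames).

D -> miss, frames {D}
K -> miss, frames {D,K}
D -> hit
Q -> miss, evict K, frames {D,Q}
P -> miss, evict Q, frames {D,P}
D -> hit
Q -> miss, evict P, frames {D,Q}
D -> hit
C -> miss, evict Q, frames {D,C}
D -> hit
Page faults: 6.

6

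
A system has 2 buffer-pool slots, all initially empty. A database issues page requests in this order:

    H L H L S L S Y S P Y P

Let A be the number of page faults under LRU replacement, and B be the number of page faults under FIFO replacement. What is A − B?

1

Under LRU: F F . . F . . F . F F . → 6 faults.
Under FIFO: F F . . F . . F . F . . → 5 faults.
A − B = 6 − 5 = 1.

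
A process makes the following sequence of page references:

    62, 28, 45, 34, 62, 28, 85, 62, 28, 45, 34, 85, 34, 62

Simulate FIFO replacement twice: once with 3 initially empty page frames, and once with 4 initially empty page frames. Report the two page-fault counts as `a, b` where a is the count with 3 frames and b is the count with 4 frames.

10, 11

3 frames: F F F F F F F . . F F . . F → 10 faults.
4 frames: F F F F . . F F F F F F . F → 11 faults.
11 > 10: adding a frame increased faults — Belady's anomaly.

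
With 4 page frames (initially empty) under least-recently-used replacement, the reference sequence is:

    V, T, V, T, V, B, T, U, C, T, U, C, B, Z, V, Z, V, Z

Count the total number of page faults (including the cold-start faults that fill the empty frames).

7

V → fault, frames {V}
T → fault, frames {V,T}
V → hit
T → hit
V → hit
B → fault, frames {T,V,B}
T → hit
U → fault, frames {V,B,T,U}
C → fault, evict V, frames {B,T,U,C}
T → hit
U → hit
C → hit
B → hit
Z → fault, evict T, frames {U,C,B,Z}
V → fault, evict U, frames {C,B,Z,V}
Z → hit
V → hit
Z → hit
Page faults: 7.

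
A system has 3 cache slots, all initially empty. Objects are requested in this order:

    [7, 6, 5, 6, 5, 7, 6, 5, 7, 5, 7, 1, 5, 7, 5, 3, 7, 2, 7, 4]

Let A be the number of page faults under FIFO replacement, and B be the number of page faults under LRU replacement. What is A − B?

Under FIFO: F F F . . . . . . . . F . F . F . F . F → 8 faults.
Under LRU: F F F . . . . . . . . F . . . F . F . F → 7 faults.
A − B = 8 − 7 = 1.

1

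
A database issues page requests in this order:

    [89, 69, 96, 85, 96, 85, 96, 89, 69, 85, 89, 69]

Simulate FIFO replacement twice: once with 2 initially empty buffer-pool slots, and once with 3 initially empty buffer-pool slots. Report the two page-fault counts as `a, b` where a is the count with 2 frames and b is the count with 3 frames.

2 frames: F F F F . . . F F F F F → 9 faults.
3 frames: F F F F . . . F F . . . → 6 faults.
6 < 9: adding a frame reduced faults, as is typical.

9, 6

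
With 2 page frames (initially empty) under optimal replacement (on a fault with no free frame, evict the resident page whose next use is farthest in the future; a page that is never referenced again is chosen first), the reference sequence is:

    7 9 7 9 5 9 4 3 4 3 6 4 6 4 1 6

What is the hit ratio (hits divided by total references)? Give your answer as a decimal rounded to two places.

7: fault, frames {7}
9: fault, frames {7,9}
7: hit
9: hit
5: fault, evict 7, frames {9,5}
9: hit
4: fault, evict 5, frames {9,4}
3: fault, evict 9, frames {4,3}
4: hit
3: hit
6: fault, evict 3, frames {4,6}
4: hit
6: hit
4: hit
1: fault, evict 4, frames {6,1}
6: hit
Hits: 9 of 16 references → 9/16 = 0.5625.

0.56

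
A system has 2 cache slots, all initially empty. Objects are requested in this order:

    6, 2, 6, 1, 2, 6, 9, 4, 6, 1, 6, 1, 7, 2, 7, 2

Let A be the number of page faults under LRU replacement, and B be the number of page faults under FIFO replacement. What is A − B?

1

Under LRU: F F . F F F F F F F . . F F . . → 11 faults.
Under FIFO: F F . F . F F F F F . . F F . . → 10 faults.
A − B = 11 − 10 = 1.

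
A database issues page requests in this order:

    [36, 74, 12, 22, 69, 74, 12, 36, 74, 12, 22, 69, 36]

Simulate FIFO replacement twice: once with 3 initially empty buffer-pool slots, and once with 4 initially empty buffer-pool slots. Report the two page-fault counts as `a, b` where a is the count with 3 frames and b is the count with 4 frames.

10, 11

3 frames: F F F F F F F F . . F F . → 10 faults.
4 frames: F F F F F . . F F F F F F → 11 faults.
11 > 10: adding a frame increased faults — Belady's anomaly.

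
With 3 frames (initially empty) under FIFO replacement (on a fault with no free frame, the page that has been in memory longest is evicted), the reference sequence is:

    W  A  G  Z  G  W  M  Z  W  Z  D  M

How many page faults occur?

W: fault, frames (W)
A: fault, frames (W A)
G: fault, frames (W A G)
Z: fault, evict W, frames (A G Z)
G: hit
W: fault, evict A, frames (G Z W)
M: fault, evict G, frames (Z W M)
Z: hit
W: hit
Z: hit
D: fault, evict Z, frames (W M D)
M: hit
Page faults: 7.

7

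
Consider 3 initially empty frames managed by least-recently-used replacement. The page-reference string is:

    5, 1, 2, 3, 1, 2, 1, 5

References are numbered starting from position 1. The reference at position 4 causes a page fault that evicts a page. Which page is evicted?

pos 1: 5 -> miss, frames (5)
pos 2: 1 -> miss, frames (5 1)
pos 3: 2 -> miss, frames (5 1 2)
pos 4: 3 -> miss, evict 5, frames (1 2 3)
At position 4, page 5 is evicted.

5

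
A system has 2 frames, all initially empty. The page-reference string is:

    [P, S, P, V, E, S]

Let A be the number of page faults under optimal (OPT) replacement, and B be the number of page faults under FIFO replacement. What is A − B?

Under OPT: F F . F F . → 4 faults.
Under FIFO: F F . F F F → 5 faults.
A − B = 4 − 5 = -1.

-1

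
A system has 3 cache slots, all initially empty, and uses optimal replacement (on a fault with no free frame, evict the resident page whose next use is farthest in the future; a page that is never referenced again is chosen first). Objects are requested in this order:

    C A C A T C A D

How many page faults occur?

C: miss, frames [C]
A: miss, frames [C, A]
C: hit
A: hit
T: miss, frames [C, A, T]
C: hit
A: hit
D: miss, evict T, frames [C, A, D]
Page faults: 4.

4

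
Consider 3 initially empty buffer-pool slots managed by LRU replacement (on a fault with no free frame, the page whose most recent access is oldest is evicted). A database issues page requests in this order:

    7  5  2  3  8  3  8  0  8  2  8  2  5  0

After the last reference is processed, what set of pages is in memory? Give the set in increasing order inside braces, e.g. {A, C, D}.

7 -> miss, frames (7)
5 -> miss, frames (7 5)
2 -> miss, frames (7 5 2)
3 -> miss, evict 7, frames (5 2 3)
8 -> miss, evict 5, frames (2 3 8)
3 -> hit
8 -> hit
0 -> miss, evict 2, frames (3 8 0)
8 -> hit
2 -> miss, evict 3, frames (0 8 2)
8 -> hit
2 -> hit
5 -> miss, evict 0, frames (8 2 5)
0 -> miss, evict 8, frames (2 5 0)

{0, 2, 5}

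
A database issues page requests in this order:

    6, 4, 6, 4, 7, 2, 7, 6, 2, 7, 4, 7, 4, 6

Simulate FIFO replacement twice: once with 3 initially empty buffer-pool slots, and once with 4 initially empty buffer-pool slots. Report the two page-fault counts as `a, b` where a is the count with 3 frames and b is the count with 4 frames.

7, 4

3 frames: F F . . F F . F . . F F . . → 7 faults.
4 frames: F F . . F F . . . . . . . . → 4 faults.
4 < 7: adding a frame reduced faults, as is typical.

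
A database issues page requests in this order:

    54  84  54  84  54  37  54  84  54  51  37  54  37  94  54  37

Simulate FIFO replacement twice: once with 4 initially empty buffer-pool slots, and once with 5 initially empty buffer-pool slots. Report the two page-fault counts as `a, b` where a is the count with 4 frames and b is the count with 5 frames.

6, 5

4 frames: F F . . . F . . . F . . . F F . → 6 faults.
5 frames: F F . . . F . . . F . . . F . . → 5 faults.
5 < 6: adding a frame reduced faults, as is typical.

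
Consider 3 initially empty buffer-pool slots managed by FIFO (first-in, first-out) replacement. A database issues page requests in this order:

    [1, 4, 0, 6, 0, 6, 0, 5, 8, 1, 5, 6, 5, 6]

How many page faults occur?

9

1: miss, frames {1}
4: miss, frames {1,4}
0: miss, frames {1,4,0}
6: miss, evict 1, frames {4,0,6}
0: hit
6: hit
0: hit
5: miss, evict 4, frames {0,6,5}
8: miss, evict 0, frames {6,5,8}
1: miss, evict 6, frames {5,8,1}
5: hit
6: miss, evict 5, frames {8,1,6}
5: miss, evict 8, frames {1,6,5}
6: hit
Page faults: 9.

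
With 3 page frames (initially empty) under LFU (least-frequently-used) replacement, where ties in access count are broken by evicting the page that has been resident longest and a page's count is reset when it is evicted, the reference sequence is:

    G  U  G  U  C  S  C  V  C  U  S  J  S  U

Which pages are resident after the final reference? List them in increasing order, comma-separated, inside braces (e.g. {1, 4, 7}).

{G, S, U}

G: miss, frames (G)
U: miss, frames (G U)
G: hit
U: hit
C: miss, frames (G U C)
S: miss, evict C, frames (G U S)
C: miss, evict S, frames (G U C)
V: miss, evict C, frames (G U V)
C: miss, evict V, frames (G U C)
U: hit
S: miss, evict C, frames (G U S)
J: miss, evict S, frames (G U J)
S: miss, evict J, frames (G U S)
U: hit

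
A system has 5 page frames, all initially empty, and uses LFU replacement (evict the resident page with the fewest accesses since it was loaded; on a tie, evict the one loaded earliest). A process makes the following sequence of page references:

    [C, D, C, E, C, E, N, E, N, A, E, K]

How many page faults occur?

6

C: fault, frames {C}
D: fault, frames {C,D}
C: hit
E: fault, frames {C,D,E}
C: hit
E: hit
N: fault, frames {C,D,E,N}
E: hit
N: hit
A: fault, frames {C,D,E,N,A}
E: hit
K: fault, evict D, frames {C,E,N,A,K}
Page faults: 6.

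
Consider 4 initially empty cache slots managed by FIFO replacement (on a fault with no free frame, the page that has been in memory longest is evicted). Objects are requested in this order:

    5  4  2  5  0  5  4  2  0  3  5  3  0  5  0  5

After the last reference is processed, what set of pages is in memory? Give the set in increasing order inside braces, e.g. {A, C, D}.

5 -> fault, frames (5)
4 -> fault, frames (5 4)
2 -> fault, frames (5 4 2)
5 -> hit
0 -> fault, frames (5 4 2 0)
5 -> hit
4 -> hit
2 -> hit
0 -> hit
3 -> fault, evict 5, frames (4 2 0 3)
5 -> fault, evict 4, frames (2 0 3 5)
3 -> hit
0 -> hit
5 -> hit
0 -> hit
5 -> hit

{0, 2, 3, 5}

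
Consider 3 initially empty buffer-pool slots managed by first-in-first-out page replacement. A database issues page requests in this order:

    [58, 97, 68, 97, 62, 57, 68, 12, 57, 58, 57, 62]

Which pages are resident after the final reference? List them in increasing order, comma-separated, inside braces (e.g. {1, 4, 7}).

58: miss, frames (58)
97: miss, frames (58 97)
68: miss, frames (58 97 68)
97: hit
62: miss, evict 58, frames (97 68 62)
57: miss, evict 97, frames (68 62 57)
68: hit
12: miss, evict 68, frames (62 57 12)
57: hit
58: miss, evict 62, frames (57 12 58)
57: hit
62: miss, evict 57, frames (12 58 62)

{12, 58, 62}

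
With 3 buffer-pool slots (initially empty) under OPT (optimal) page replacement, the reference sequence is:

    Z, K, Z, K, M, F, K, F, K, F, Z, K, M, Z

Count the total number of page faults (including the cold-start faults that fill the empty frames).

Z -> fault, frames (Z)
K -> fault, frames (Z K)
Z -> hit
K -> hit
M -> fault, frames (Z K M)
F -> fault, evict M, frames (Z K F)
K -> hit
F -> hit
K -> hit
F -> hit
Z -> hit
K -> hit
M -> fault, evict F, frames (Z K M)
Z -> hit
Page faults: 5.

5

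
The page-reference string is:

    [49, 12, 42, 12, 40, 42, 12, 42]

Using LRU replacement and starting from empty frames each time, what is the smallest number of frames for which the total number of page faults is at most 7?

2

f=1: 8 faults
f=2: 6 faults
f=3: 4 faults
f=4: 4 faults
Smallest f with faults ≤ 7 is 2.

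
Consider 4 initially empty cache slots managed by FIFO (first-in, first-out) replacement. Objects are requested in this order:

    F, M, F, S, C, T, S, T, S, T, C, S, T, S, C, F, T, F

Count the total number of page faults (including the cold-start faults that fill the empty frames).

F: miss, frames {F}
M: miss, frames {F,M}
F: hit
S: miss, frames {F,M,S}
C: miss, frames {F,M,S,C}
T: miss, evict F, frames {M,S,C,T}
S: hit
T: hit
S: hit
T: hit
C: hit
S: hit
T: hit
S: hit
C: hit
F: miss, evict M, frames {S,C,T,F}
T: hit
F: hit
Page faults: 6.

6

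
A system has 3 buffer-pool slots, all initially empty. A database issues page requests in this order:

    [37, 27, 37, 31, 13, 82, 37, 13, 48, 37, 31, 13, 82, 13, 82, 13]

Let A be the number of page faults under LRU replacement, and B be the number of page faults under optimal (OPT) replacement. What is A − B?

2

Under LRU: F F . F F F F . F . F F F . . . → 10 faults.
Under OPT: F F . F F F . . F . F . F . . . → 8 faults.
A − B = 10 − 8 = 2.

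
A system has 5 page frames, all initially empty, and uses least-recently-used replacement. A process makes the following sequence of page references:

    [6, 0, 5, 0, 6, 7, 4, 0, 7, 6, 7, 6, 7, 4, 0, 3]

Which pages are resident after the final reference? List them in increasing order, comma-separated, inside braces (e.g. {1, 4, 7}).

{0, 3, 4, 6, 7}

6 → miss, frames {6}
0 → miss, frames {6,0}
5 → miss, frames {6,0,5}
0 → hit
6 → hit
7 → miss, frames {5,0,6,7}
4 → miss, frames {5,0,6,7,4}
0 → hit
7 → hit
6 → hit
7 → hit
6 → hit
7 → hit
4 → hit
0 → hit
3 → miss, evict 5, frames {6,7,4,0,3}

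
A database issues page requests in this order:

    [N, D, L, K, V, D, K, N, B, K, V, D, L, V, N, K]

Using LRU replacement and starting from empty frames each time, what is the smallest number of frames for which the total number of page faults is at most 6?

6

f=1: 16 faults
f=2: 16 faults
f=3: 13 faults
f=4: 12 faults
f=5: 8 faults
f=6: 6 faults
Smallest f with faults ≤ 6 is 6.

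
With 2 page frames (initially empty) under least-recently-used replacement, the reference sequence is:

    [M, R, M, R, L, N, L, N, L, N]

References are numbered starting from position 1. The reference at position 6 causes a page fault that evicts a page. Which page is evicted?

R

pos 1: M -> miss, frames {M}
pos 2: R -> miss, frames {M,R}
pos 3: M -> hit
pos 4: R -> hit
pos 5: L -> miss, evict M, frames {R,L}
pos 6: N -> miss, evict R, frames {L,N}
At position 6, page R is evicted.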